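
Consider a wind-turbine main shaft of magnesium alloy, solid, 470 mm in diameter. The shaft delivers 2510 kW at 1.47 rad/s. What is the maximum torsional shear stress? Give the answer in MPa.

83.8 MPa

ω = 1.47 rad/s, so T = P/ω = 2510×10³ / 1.470 = 1.707e6 N·m.
J = πd⁴/32 = π(0.470)⁴/32 = 4.791×10^-3 m⁴.
τ_max = T·r/J = 1.707e6 × 0.235 / 4.791×10^-3 = 8.376×10^7 Pa.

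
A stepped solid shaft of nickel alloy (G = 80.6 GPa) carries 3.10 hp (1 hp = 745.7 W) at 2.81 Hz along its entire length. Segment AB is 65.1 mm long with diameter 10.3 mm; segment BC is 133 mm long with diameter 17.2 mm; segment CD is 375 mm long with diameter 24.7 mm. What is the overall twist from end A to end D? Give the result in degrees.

7.88°

ω = 2π·2.81 = 17.66 rad/s, so T = P/ω = 3.10×745.7 / 17.66 = 130.9 N·m.
J_AB = π(0.0103)⁴/32 = 1.10×10^-9 m⁴; J_BC = π(0.0172)⁴/32 = 8.59×10^-9 m⁴; J_CD = π(0.0247)⁴/32 = 3.65×10^-8 m⁴.
θ = (T/G)·Σ L_i/J_i = (130.9/80.6×10⁹)·(0.0651/1.10×10^-9 + 0.133/8.59×10^-9 + 0.375/3.65×10^-8) = 0.1375 rad.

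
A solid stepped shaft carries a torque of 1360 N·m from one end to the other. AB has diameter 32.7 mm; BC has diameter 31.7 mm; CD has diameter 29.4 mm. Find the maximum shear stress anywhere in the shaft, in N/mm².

Under the same torque, τ_max = 16T/(πd³) is largest where d is smallest — segment CD (d = 29.4 mm).
τ_max = 16·1360/(π·(0.0294)³) = 2.726×10^8 Pa.

273 N/mm²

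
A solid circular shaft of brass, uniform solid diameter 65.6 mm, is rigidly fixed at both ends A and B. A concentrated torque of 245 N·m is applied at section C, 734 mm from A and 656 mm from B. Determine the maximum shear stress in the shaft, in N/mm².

With uniform GJ and both ends fixed, compatibility θ_AC = θ_CB gives T_A·a = T_B·b, together with T_A + T_B = T₀.
T_A = T₀·b/(a+b) = 245.0·656/1390 = 115.6 N·m; T_B = 129.4 N·m.
τ in each portion: τ_AC = 2.09×10^6 Pa, τ_CB = 2.33×10^6 Pa; maximum is in CB.
τ_max = T_CB·r/J = 129.4·0.0328/1.82×10^-6 = 2.334×10^6 Pa.

2.33 N/mm²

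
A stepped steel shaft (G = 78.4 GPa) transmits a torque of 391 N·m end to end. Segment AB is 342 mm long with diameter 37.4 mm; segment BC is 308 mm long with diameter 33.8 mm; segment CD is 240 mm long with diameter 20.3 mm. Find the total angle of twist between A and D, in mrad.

J_AB = π(0.0374)⁴/32 = 1.92×10^-7 m⁴; J_BC = π(0.0338)⁴/32 = 1.28×10^-7 m⁴; J_CD = π(0.0203)⁴/32 = 1.67×10^-8 m⁴.
θ = (T/G)·Σ L_i/J_i = (391.0/78.4×10⁹)·(0.342/1.92×10^-7 + 0.308/1.28×10^-7 + 0.240/1.67×10^-8) = 0.09266 rad.

92.7 mrad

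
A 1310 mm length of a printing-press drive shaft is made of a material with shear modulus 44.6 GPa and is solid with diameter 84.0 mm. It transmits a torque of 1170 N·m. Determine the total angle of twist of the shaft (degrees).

J = πd⁴/32 = π(0.0840)⁴/32 = 4.888×10^-6 m⁴.
θ = T·L/(G·J) = 1170 × 1.31 / (44.6×10⁹ × 4.888×10^-6) = 7.031×10^-3 rad.

0.403°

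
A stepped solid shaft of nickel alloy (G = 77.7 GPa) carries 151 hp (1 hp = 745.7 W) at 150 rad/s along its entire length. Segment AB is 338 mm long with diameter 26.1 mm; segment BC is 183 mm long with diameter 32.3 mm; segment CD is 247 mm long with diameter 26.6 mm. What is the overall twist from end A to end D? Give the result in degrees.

7.84°

ω = 150 rad/s, so T = P/ω = 151×745.7 / 150.0 = 750.7 N·m.
J_AB = π(0.0261)⁴/32 = 4.56×10^-8 m⁴; J_BC = π(0.0323)⁴/32 = 1.07×10^-7 m⁴; J_CD = π(0.0266)⁴/32 = 4.92×10^-8 m⁴.
θ = (T/G)·Σ L_i/J_i = (750.7/77.7×10⁹)·(0.338/4.56×10^-8 + 0.183/1.07×10^-7 + 0.247/4.92×10^-8) = 0.1368 rad.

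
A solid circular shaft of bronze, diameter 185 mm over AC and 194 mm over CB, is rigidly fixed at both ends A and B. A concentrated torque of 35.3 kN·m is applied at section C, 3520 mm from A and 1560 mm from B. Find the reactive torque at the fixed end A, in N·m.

Compatibility: T_A·a/J_AC = T_B·b/J_CB with T_A + T_B = T₀.
J_AC = 1.15×10^-4 m⁴, J_CB = 1.39×10^-4 m⁴, so T_A = T₀·(J_AC/a)/((J_AC/a)+(J_CB/b)) = 9467 N·m, T_B = 25830 N·m.

9470 N·m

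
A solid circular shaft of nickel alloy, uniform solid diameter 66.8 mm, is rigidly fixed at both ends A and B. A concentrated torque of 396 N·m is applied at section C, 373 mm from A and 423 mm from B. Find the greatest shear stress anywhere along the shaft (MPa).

3.60 MPa

With uniform GJ and both ends fixed, compatibility θ_AC = θ_CB gives T_A·a = T_B·b, together with T_A + T_B = T₀.
T_A = T₀·b/(a+b) = 396.0·423/796.0 = 210.4 N·m; T_B = 185.6 N·m.
τ in each portion: τ_AC = 3.60×10^6 Pa, τ_CB = 3.17×10^6 Pa; maximum is in AC.
τ_max = T_AC·r/J = 210.4·0.0334/1.95×10^-6 = 3.596×10^6 Pa.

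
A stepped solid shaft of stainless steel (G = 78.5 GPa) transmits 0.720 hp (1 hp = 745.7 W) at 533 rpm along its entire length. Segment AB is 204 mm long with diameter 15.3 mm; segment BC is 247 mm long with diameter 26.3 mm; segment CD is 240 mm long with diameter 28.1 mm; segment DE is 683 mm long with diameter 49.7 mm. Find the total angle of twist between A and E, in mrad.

ω = 2π·533/60 = 55.82 rad/s, so T = P/ω = 0.720×745.7 / 55.82 = 9.619 N·m.
J_AB = π(0.0153)⁴/32 = 5.38×10^-9 m⁴; J_BC = π(0.0263)⁴/32 = 4.70×10^-8 m⁴; J_CD = π(0.0281)⁴/32 = 6.12×10^-8 m⁴; J_DE = π(0.0497)⁴/32 = 5.99×10^-7 m⁴.
θ = (T/G)·Σ L_i/J_i = (9.619/78.5×10⁹)·(0.204/5.38×10^-9 + 0.247/4.70×10^-8 + 0.240/6.12×10^-8 + 0.683/5.99×10^-7) = 5.911×10^-3 rad.

5.91 mrad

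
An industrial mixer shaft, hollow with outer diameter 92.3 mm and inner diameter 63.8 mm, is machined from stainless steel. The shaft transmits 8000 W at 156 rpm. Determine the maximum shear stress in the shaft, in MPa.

ω = 2π·156/60 = 16.34 rad/s, so T = P/ω = 8000 / 16.34 = 489.7 N·m.
J = π(d_o⁴ − d_i⁴)/32 = π(0.0923⁴ − 0.0638⁴)/32 = 5.499×10^-6 m⁴.
τ_max = T·r/J = 489.7 × 0.0461 / 5.499×10^-6 = 4.110×10^6 Pa.

4.11 MPa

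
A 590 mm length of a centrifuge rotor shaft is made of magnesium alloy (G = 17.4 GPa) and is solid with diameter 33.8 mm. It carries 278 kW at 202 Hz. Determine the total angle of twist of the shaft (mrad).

ω = 2π·202 = 1269 rad/s, so T = P/ω = 278×10³ / 1269 = 219.0 N·m.
J = πd⁴/32 = π(0.0338)⁴/32 = 1.281×10^-7 m⁴.
θ = T·L/(G·J) = 219.0 × 0.590 / (17.4×10⁹ × 1.281×10^-7) = 0.05796 rad.

58.0 mrad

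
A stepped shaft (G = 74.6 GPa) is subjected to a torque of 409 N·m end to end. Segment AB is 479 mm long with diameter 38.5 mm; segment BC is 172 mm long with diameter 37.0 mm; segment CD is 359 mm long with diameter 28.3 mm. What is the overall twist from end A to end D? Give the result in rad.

0.0486 rad

J_AB = π(0.0385)⁴/32 = 2.16×10^-7 m⁴; J_BC = π(0.0370)⁴/32 = 1.84×10^-7 m⁴; J_CD = π(0.0283)⁴/32 = 6.30×10^-8 m⁴.
θ = (T/G)·Σ L_i/J_i = (409.0/74.6×10⁹)·(0.479/2.16×10^-7 + 0.172/1.84×10^-7 + 0.359/6.30×10^-8) = 0.04856 rad.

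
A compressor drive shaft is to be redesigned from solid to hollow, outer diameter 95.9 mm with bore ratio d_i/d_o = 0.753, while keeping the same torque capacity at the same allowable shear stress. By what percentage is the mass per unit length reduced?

Equal τ_max and T ⇒ the solid shaft needs d_s³ = d_o³(1−k⁴), so d_s = 95.9·(1−0.753⁴)^(1/3) = 84.27 mm.
Area ratio A_h/A_s = d_o²(1−k²)/d_s² = (1−k²)/(1−k⁴)^(2/3) = 0.5608.
Mass saving = 1 − 0.5608 = 43.9 %.

43.9 %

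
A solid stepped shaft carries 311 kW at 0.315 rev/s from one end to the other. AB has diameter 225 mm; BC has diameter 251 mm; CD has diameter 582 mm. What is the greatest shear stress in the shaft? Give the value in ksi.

10.2 ksi

ω = 2π·0.315 = 1.979 rad/s, so T = P/ω = 311×10³ / 1.979 = 157100 N·m.
Under the same torque, τ_max = 16T/(πd³) is largest where d is smallest — segment AB (d = 225 mm).
τ_max = 16·157100/(π·(0.225)³) = 7.026×10^7 Pa.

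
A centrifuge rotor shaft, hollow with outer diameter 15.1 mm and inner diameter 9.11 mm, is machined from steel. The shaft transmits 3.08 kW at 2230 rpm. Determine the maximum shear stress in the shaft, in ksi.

3.26 ksi

ω = 2π·2230/60 = 233.5 rad/s, so T = P/ω = 3.08×10³ / 233.5 = 13.19 N·m.
J = π(d_o⁴ − d_i⁴)/32 = π(0.0151⁴ − 0.00911⁴)/32 = 4.428×10^-9 m⁴.
τ_max = T·r/J = 13.19 × 0.00755 / 4.428×10^-9 = 2.249×10^7 Pa.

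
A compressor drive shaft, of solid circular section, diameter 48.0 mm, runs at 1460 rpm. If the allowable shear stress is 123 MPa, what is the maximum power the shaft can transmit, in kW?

408 kW

J = πd⁴/32 = π(0.0480)⁴/32 = 5.212×10^-7 m⁴.
T_max = τ_allow·J/r = 1.23×10^8 × 5.212×10^-7 / 0.0240 = 2671 N·m.
ω = 2π·1460/60 = 152.9 rad/s, so P_max = T_max·ω = 4.084×10^5 W.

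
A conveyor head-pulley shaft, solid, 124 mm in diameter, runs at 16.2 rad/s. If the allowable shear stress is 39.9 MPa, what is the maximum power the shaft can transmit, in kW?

J = πd⁴/32 = π(0.124)⁴/32 = 2.321×10^-5 m⁴.
T_max = τ_allow·J/r = 3.99×10^7 × 2.321×10^-5 / 0.0620 = 14940 N·m.
ω = 16.2 rad/s, so P_max = T_max·ω = 2.420×10^5 W.

242 kW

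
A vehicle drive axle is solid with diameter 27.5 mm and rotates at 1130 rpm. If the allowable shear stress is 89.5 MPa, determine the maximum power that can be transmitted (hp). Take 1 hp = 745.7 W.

J = πd⁴/32 = π(0.0275)⁴/32 = 5.615×10^-8 m⁴.
T_max = τ_allow·J/r = 8.95×10^7 × 5.615×10^-8 / 0.0138 = 365.5 N·m.
ω = 2π·1130/60 = 118.3 rad/s, so P_max = T_max·ω = 4.325×10^4 W.

58.0 hp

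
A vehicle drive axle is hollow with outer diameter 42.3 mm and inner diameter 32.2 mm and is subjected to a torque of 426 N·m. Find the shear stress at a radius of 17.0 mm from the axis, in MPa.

34.7 MPa

J = π(d_o⁴ − d_i⁴)/32 = π(0.0423⁴ − 0.0322⁴)/32 = 2.088×10^-7 m⁴.
Shear stress varies linearly with radius: τ = T·r/J = 426.0 × 0.0170 / 2.088×10^-7 = 3.469×10^7 Pa.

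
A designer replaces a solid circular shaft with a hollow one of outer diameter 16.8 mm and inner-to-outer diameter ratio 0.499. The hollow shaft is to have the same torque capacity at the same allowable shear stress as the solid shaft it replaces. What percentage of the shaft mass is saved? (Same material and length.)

21.6 %

Equal τ_max and T ⇒ the solid shaft needs d_s³ = d_o³(1−k⁴), so d_s = 16.8·(1−0.499⁴)^(1/3) = 16.45 mm.
Area ratio A_h/A_s = d_o²(1−k²)/d_s² = (1−k²)/(1−k⁴)^(2/3) = 0.7837.
Mass saving = 1 − 0.7837 = 21.6 %.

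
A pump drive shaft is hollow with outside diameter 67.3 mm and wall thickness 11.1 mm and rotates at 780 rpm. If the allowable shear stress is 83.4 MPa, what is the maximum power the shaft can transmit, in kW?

J = π(d_o⁴ − d_i⁴)/32 = π(0.0673⁴ − 0.0451⁴)/32 = 1.608×10^-6 m⁴.
T_max = τ_allow·J/r = 8.34×10^7 × 1.608×10^-6 / 0.0336 = 3985 N·m.
ω = 2π·780/60 = 81.68 rad/s, so P_max = T_max·ω = 3.255×10^5 W.

325 kW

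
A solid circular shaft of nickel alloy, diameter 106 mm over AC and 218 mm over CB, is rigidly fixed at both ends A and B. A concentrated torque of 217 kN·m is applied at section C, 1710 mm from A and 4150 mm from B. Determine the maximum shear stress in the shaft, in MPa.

Compatibility: T_A·a/J_AC = T_B·b/J_CB with T_A + T_B = T₀.
J_AC = 1.24×10^-5 m⁴, J_CB = 2.22×10^-4 m⁴, so T_A = T₀·(J_AC/a)/((J_AC/a)+(J_CB/b)) = 25920 N·m, T_B = 191100 N·m.
τ in each portion: τ_AC = 1.11×10^8 Pa, τ_CB = 9.39×10^7 Pa; maximum is in AC.
τ_max = T_AC·r/J = 25920·0.0530/1.24×10^-5 = 1.108×10^8 Pa.

111 MPa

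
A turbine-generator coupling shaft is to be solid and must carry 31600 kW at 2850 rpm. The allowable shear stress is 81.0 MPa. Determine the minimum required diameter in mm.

ω = 2π·2850/60 = 298.5 rad/s, so T = P/ω = 31600×10³ / 298.5 = 105900 N·m.
For a solid shaft τ_max = 16T/(πd³), so d = (16T/(π τ_allow))^(1/3) = (16·105900/(π·8.10×10^7))^(1/3) = 0.1881 m.

188 mm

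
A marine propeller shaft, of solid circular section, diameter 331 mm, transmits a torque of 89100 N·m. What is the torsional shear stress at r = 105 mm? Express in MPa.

J = πd⁴/32 = π(0.331)⁴/32 = 1.178×10^-3 m⁴.
Shear stress varies linearly with radius: τ = T·r/J = 89100 × 0.105 / 1.178×10^-3 = 7.939×10^6 Pa.

7.94 MPa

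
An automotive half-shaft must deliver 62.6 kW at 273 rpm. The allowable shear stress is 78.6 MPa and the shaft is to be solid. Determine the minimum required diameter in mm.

ω = 2π·273/60 = 28.59 rad/s, so T = P/ω = 62.6×10³ / 28.59 = 2190 N·m.
For a solid shaft τ_max = 16T/(πd³), so d = (16T/(π τ_allow))^(1/3) = (16·2190/(π·7.86×10^7))^(1/3) = 0.05216 m.

52.2 mm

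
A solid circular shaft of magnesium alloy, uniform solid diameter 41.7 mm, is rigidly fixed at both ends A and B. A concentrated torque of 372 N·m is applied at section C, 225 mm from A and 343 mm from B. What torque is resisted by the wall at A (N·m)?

225 N·m

With uniform GJ and both ends fixed, compatibility θ_AC = θ_CB gives T_A·a = T_B·b, together with T_A + T_B = T₀.
T_A = T₀·b/(a+b) = 372.0·343/568.0 = 224.6 N·m; T_B = 147.4 N·m.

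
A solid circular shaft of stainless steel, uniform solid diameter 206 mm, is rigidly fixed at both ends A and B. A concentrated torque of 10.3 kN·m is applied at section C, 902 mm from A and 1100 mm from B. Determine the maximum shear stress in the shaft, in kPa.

With uniform GJ and both ends fixed, compatibility θ_AC = θ_CB gives T_A·a = T_B·b, together with T_A + T_B = T₀.
T_A = T₀·b/(a+b) = 10300·1100/2002 = 5659 N·m; T_B = 4641 N·m.
τ in each portion: τ_AC = 3.30×10^6 Pa, τ_CB = 2.70×10^6 Pa; maximum is in AC.
τ_max = T_AC·r/J = 5659·0.103/1.77×10^-4 = 3.297×10^6 Pa.

3300 kPa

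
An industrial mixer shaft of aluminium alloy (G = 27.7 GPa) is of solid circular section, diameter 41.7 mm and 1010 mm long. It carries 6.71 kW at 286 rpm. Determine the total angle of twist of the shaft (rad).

0.0275 rad

ω = 2π·286/60 = 29.95 rad/s, so T = P/ω = 6.71×10³ / 29.95 = 224.0 N·m.
J = πd⁴/32 = π(0.0417)⁴/32 = 2.969×10^-7 m⁴.
θ = T·L/(G·J) = 224.0 × 1.01 / (27.7×10⁹ × 2.969×10^-7) = 0.02752 rad.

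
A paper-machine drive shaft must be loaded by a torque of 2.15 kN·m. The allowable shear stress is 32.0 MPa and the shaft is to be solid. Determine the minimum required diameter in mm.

69.9 mm

For a solid shaft τ_max = 16T/(πd³), so d = (16T/(π τ_allow))^(1/3) = (16·2150/(π·3.20×10^7))^(1/3) = 0.06994 m.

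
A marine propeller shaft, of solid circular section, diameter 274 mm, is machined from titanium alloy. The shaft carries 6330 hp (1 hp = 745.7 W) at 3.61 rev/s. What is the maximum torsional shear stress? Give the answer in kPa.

ω = 2π·3.61 = 22.68 rad/s, so T = P/ω = 6330×745.7 / 22.68 = 208100 N·m.
J = πd⁴/32 = π(0.274)⁴/32 = 5.534×10^-4 m⁴.
τ_max = T·r/J = 208100 × 0.137 / 5.534×10^-4 = 5.152×10^7 Pa.

51500 kPa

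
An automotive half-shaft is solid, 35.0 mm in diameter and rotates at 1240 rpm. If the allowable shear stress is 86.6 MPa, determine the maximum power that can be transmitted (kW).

94.7 kW

J = πd⁴/32 = π(0.0350)⁴/32 = 1.473×10^-7 m⁴.
T_max = τ_allow·J/r = 8.66×10^7 × 1.473×10^-7 / 0.0175 = 729.0 N·m.
ω = 2π·1240/60 = 129.9 rad/s, so P_max = T_max·ω = 9.467×10^4 W.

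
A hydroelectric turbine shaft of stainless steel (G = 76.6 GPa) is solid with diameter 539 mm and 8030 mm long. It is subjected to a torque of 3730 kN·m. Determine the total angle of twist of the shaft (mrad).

J = πd⁴/32 = π(0.539)⁴/32 = 8.286×10^-3 m⁴.
θ = T·L/(G·J) = 3.730e6 × 8.03 / (76.6×10⁹ × 8.286×10^-3) = 0.04719 rad.

47.2 mrad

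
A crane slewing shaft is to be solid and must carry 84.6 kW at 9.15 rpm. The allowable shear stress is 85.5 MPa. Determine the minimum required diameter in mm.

174 mm

ω = 2π·9.15/60 = 0.9582 rad/s, so T = P/ω = 84.6×10³ / 0.9582 = 88290 N·m.
For a solid shaft τ_max = 16T/(πd³), so d = (16T/(π τ_allow))^(1/3) = (16·88290/(π·8.55×10^7))^(1/3) = 0.1739 m.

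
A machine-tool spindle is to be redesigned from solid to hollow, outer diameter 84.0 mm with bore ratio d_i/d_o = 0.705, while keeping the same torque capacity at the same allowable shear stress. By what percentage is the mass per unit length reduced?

Equal τ_max and T ⇒ the solid shaft needs d_s³ = d_o³(1−k⁴), so d_s = 84.0·(1−0.705⁴)^(1/3) = 76.42 mm.
Area ratio A_h/A_s = d_o²(1−k²)/d_s² = (1−k²)/(1−k⁴)^(2/3) = 0.6077.
Mass saving = 1 − 0.6077 = 39.2 %.

39.2 %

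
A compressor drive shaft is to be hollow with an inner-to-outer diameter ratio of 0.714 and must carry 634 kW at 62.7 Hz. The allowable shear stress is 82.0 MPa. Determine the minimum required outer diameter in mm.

ω = 2π·62.7 = 394.0 rad/s, so T = P/ω = 634×10³ / 394.0 = 1609 N·m.
For a hollow shaft with d_i/d_o = 0.714: τ_max = 16T/(π d_o³ (1−k⁴)), so d_o = [16T/(π τ_allow (1−k⁴))]^(1/3) = [16·1609/(π·8.20×10^7·0.7401)]^(1/3) = 0.05131 m.

51.3 mm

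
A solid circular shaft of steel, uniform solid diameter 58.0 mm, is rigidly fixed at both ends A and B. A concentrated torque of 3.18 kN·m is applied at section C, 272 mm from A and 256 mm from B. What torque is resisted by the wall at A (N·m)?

1540 N·m

With uniform GJ and both ends fixed, compatibility θ_AC = θ_CB gives T_A·a = T_B·b, together with T_A + T_B = T₀.
T_A = T₀·b/(a+b) = 3180·256/528.0 = 1542 N·m; T_B = 1638 N·m.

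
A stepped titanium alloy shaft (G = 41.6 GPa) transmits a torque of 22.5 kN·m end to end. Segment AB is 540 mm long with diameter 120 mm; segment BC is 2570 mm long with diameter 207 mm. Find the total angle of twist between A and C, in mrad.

22.1 mrad

J_AB = π(0.120)⁴/32 = 2.04×10^-5 m⁴; J_BC = π(0.207)⁴/32 = 1.80×10^-4 m⁴.
θ = (T/G)·Σ L_i/J_i = (22500/41.6×10⁹)·(0.540/2.04×10^-5 + 2.57/1.80×10^-4) = 0.02206 rad.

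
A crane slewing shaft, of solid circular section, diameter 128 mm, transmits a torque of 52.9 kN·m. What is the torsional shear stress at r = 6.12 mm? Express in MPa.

J = πd⁴/32 = π(0.128)⁴/32 = 2.635×10^-5 m⁴.
Shear stress varies linearly with radius: τ = T·r/J = 52900 × 0.00612 / 2.635×10^-5 = 1.228×10^7 Pa.

12.3 MPa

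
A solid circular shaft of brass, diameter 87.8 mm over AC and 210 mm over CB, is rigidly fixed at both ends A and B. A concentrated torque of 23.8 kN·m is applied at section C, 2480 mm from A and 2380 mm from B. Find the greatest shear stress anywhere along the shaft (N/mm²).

Compatibility: T_A·a/J_AC = T_B·b/J_CB with T_A + T_B = T₀.
J_AC = 5.83×10^-6 m⁴, J_CB = 1.91×10^-4 m⁴, so T_A = T₀·(J_AC/a)/((J_AC/a)+(J_CB/b)) = 678.0 N·m, T_B = 23120 N·m.
τ in each portion: τ_AC = 5.10×10^6 Pa, τ_CB = 1.27×10^7 Pa; maximum is in CB.
τ_max = T_CB·r/J = 23120·0.105/1.91×10^-4 = 1.272×10^7 Pa.

12.7 N/mm²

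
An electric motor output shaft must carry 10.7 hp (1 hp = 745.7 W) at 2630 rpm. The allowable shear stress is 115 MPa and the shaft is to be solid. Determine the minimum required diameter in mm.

ω = 2π·2630/60 = 275.4 rad/s, so T = P/ω = 10.7×745.7 / 275.4 = 28.97 N·m.
For a solid shaft τ_max = 16T/(πd³), so d = (16T/(π τ_allow))^(1/3) = (16·28.97/(π·1.15×10^8))^(1/3) = 0.01087 m.

10.9 mm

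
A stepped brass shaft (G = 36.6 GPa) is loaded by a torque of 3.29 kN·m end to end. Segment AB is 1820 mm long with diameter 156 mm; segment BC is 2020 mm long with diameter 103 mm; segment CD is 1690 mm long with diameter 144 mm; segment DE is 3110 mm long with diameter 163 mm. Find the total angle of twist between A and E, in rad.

0.0269 rad

J_AB = π(0.156)⁴/32 = 5.81×10^-5 m⁴; J_BC = π(0.103)⁴/32 = 1.10×10^-5 m⁴; J_CD = π(0.144)⁴/32 = 4.22×10^-5 m⁴; J_DE = π(0.163)⁴/32 = 6.93×10^-5 m⁴.
θ = (T/G)·Σ L_i/J_i = (3290/36.6×10⁹)·(1.82/5.81×10^-5 + 2.02/1.10×10^-5 + 1.69/4.22×10^-5 + 3.11/6.93×10^-5) = 0.02688 rad.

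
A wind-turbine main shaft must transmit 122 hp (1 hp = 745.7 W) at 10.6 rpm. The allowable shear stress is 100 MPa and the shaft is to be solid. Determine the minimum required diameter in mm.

161 mm

ω = 2π·10.6/60 = 1.110 rad/s, so T = P/ω = 122×745.7 / 1.110 = 81960 N·m.
For a solid shaft τ_max = 16T/(πd³), so d = (16T/(π τ_allow))^(1/3) = (16·81960/(π·1.00×10^8))^(1/3) = 0.1610 m.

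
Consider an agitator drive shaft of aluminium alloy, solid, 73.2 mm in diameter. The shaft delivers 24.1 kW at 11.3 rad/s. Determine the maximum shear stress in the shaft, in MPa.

ω = 11.3 rad/s, so T = P/ω = 24.1×10³ / 11.30 = 2133 N·m.
J = πd⁴/32 = π(0.0732)⁴/32 = 2.819×10^-6 m⁴.
τ_max = T·r/J = 2133 × 0.0366 / 2.819×10^-6 = 2.769×10^7 Pa.

27.7 MPa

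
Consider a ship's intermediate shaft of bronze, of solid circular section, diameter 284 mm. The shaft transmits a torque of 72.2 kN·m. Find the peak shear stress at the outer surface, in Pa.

J = πd⁴/32 = π(0.284)⁴/32 = 6.387×10^-4 m⁴.
τ_max = T·r/J = 72200 × 0.142 / 6.387×10^-4 = 1.605×10^7 Pa.

1.61e7 Pa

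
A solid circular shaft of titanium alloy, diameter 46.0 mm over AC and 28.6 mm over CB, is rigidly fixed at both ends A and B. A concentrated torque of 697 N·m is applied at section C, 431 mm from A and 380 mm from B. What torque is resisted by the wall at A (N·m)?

596 N·m

Compatibility: T_A·a/J_AC = T_B·b/J_CB with T_A + T_B = T₀.
J_AC = 4.40×10^-7 m⁴, J_CB = 6.57×10^-8 m⁴, so T_A = T₀·(J_AC/a)/((J_AC/a)+(J_CB/b)) = 596.0 N·m, T_B = 101.0 N·m.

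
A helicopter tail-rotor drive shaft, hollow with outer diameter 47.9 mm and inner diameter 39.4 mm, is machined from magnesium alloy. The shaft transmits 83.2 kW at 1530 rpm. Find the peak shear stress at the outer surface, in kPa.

ω = 2π·1530/60 = 160.2 rad/s, so T = P/ω = 83.2×10³ / 160.2 = 519.3 N·m.
J = π(d_o⁴ − d_i⁴)/32 = π(0.0479⁴ − 0.0394⁴)/32 = 2.802×10^-7 m⁴.
τ_max = T·r/J = 519.3 × 0.0239 / 2.802×10^-7 = 4.438×10^7 Pa.

44400 kPa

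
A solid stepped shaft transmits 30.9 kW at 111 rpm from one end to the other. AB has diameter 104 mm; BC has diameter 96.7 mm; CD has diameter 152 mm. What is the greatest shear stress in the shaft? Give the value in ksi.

ω = 2π·111/60 = 11.62 rad/s, so T = P/ω = 30.9×10³ / 11.62 = 2658 N·m.
Under the same torque, τ_max = 16T/(πd³) is largest where d is smallest — segment BC (d = 96.7 mm).
τ_max = 16·2658/(π·(0.0967)³) = 1.497×10^7 Pa.

2.17 ksi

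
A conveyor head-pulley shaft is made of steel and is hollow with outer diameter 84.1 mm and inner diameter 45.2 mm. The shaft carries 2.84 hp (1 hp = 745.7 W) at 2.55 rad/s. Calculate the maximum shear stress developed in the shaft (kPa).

ω = 2.55 rad/s, so T = P/ω = 2.84×745.7 / 2.550 = 830.5 N·m.
J = π(d_o⁴ − d_i⁴)/32 = π(0.0841⁴ − 0.0452⁴)/32 = 4.501×10^-6 m⁴.
τ_max = T·r/J = 830.5 × 0.0420 / 4.501×10^-6 = 7.758×10^6 Pa.

7760 kPa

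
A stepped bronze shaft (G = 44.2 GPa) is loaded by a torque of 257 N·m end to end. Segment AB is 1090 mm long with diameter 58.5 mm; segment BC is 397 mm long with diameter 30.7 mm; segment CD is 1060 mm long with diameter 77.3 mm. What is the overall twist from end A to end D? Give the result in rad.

0.0337 rad

J_AB = π(0.0585)⁴/32 = 1.15×10^-6 m⁴; J_BC = π(0.0307)⁴/32 = 8.72×10^-8 m⁴; J_CD = π(0.0773)⁴/32 = 3.51×10^-6 m⁴.
θ = (T/G)·Σ L_i/J_i = (257.0/44.2×10⁹)·(1.09/1.15×10^-6 + 0.397/8.72×10^-8 + 1.06/3.51×10^-6) = 0.03374 rad.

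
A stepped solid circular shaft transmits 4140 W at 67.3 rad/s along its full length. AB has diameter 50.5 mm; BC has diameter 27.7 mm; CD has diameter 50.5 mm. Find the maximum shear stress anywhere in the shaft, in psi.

ω = 67.3 rad/s, so T = P/ω = 4140 / 67.30 = 61.52 N·m.
Under the same torque, τ_max = 16T/(πd³) is largest where d is smallest — segment BC (d = 27.7 mm).
τ_max = 16·61.52/(π·(0.0277)³) = 1.474×10^7 Pa.

2140 psi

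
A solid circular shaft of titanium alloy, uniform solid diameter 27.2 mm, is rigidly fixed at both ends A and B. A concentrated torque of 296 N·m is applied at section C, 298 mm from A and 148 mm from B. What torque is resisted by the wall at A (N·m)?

98.2 N·m

With uniform GJ and both ends fixed, compatibility θ_AC = θ_CB gives T_A·a = T_B·b, together with T_A + T_B = T₀.
T_A = T₀·b/(a+b) = 296.0·148/446.0 = 98.22 N·m; T_B = 197.8 N·m.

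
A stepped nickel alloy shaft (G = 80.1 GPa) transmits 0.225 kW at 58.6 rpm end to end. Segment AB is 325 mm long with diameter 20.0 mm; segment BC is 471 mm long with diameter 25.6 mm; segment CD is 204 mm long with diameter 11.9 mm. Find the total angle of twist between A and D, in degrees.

3.55°

ω = 2π·58.6/60 = 6.137 rad/s, so T = P/ω = 0.225×10³ / 6.137 = 36.67 N·m.
J_AB = π(0.0200)⁴/32 = 1.57×10^-8 m⁴; J_BC = π(0.0256)⁴/32 = 4.22×10^-8 m⁴; J_CD = π(0.0119)⁴/32 = 1.97×10^-9 m⁴.
θ = (T/G)·Σ L_i/J_i = (36.67/80.1×10⁹)·(0.325/1.57×10^-8 + 0.471/4.22×10^-8 + 0.204/1.97×10^-9) = 0.06202 rad.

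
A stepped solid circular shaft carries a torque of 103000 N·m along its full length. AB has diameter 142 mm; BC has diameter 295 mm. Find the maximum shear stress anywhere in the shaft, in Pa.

Under the same torque, τ_max = 16T/(πd³) is largest where d is smallest — segment AB (d = 142 mm).
τ_max = 16·103000/(π·(0.142)³) = 1.832×10^8 Pa.

1.83e8 Pa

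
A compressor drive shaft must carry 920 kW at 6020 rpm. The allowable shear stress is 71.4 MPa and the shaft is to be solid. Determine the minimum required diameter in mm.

47.0 mm

ω = 2π·6020/60 = 630.4 rad/s, so T = P/ω = 920×10³ / 630.4 = 1459 N·m.
For a solid shaft τ_max = 16T/(πd³), so d = (16T/(π τ_allow))^(1/3) = (16·1459/(π·7.14×10^7))^(1/3) = 0.04704 m.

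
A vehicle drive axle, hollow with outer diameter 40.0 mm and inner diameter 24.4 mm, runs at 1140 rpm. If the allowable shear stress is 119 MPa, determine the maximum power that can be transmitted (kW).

J = π(d_o⁴ − d_i⁴)/32 = π(0.0400⁴ − 0.0244⁴)/32 = 2.165×10^-7 m⁴.
T_max = τ_allow·J/r = 1.19×10^8 × 2.165×10^-7 / 0.0200 = 1288 N·m.
ω = 2π·1140/60 = 119.4 rad/s, so P_max = T_max·ω = 1.538×10^5 W.

154 kW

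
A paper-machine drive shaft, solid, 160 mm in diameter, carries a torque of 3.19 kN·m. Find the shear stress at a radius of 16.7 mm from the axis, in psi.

120 psi

J = πd⁴/32 = π(0.160)⁴/32 = 6.434×10^-5 m⁴.
Shear stress varies linearly with radius: τ = T·r/J = 3190 × 0.0167 / 6.434×10^-5 = 8.280×10^5 Pa.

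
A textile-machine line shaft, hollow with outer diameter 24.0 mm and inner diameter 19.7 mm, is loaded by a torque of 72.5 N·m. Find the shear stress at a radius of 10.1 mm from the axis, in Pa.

4.12e7 Pa

J = π(d_o⁴ − d_i⁴)/32 = π(0.0240⁴ − 0.0197⁴)/32 = 1.779×10^-8 m⁴.
Shear stress varies linearly with radius: τ = T·r/J = 72.50 × 0.0101 / 1.779×10^-8 = 4.117×10^7 Pa.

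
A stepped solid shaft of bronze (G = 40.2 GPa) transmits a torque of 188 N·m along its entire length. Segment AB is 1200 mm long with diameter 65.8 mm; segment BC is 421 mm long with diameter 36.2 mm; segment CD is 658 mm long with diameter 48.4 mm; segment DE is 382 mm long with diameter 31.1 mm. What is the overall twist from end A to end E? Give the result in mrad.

J_AB = π(0.0658)⁴/32 = 1.84×10^-6 m⁴; J_BC = π(0.0362)⁴/32 = 1.69×10^-7 m⁴; J_CD = π(0.0484)⁴/32 = 5.39×10^-7 m⁴; J_DE = π(0.0311)⁴/32 = 9.18×10^-8 m⁴.
θ = (T/G)·Σ L_i/J_i = (188.0/40.2×10⁹)·(1.20/1.84×10^-6 + 0.421/1.69×10^-7 + 0.658/5.39×10^-7 + 0.382/9.18×10^-8) = 0.03989 rad.

39.9 mrad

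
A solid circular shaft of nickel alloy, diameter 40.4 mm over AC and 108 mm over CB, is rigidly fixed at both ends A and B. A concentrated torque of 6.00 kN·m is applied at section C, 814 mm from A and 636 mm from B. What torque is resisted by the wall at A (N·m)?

90.4 N·m

Compatibility: T_A·a/J_AC = T_B·b/J_CB with T_A + T_B = T₀.
J_AC = 2.62×10^-7 m⁴, J_CB = 1.34×10^-5 m⁴, so T_A = T₀·(J_AC/a)/((J_AC/a)+(J_CB/b)) = 90.41 N·m, T_B = 5910 N·m.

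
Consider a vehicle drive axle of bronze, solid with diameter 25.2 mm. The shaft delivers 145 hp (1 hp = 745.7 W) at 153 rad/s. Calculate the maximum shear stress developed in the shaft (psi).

32600 psi

ω = 153 rad/s, so T = P/ω = 145×745.7 / 153.0 = 706.7 N·m.
J = πd⁴/32 = π(0.0252)⁴/32 = 3.959×10^-8 m⁴.
τ_max = T·r/J = 706.7 × 0.0126 / 3.959×10^-8 = 2.249×10^8 Pa.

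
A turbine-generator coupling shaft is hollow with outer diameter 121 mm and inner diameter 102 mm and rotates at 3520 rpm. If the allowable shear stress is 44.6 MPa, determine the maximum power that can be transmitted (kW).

2830 kW

J = π(d_o⁴ − d_i⁴)/32 = π(0.121⁴ − 0.102⁴)/32 = 1.042×10^-5 m⁴.
T_max = τ_allow·J/r = 4.46×10^7 × 1.042×10^-5 / 0.0605 = 7680 N·m.
ω = 2π·3520/60 = 368.6 rad/s, so P_max = T_max·ω = 2.831×10^6 W.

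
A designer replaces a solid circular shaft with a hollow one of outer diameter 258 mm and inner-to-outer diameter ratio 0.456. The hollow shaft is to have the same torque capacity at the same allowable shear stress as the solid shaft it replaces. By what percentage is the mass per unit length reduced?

18.4 %

Equal τ_max and T ⇒ the solid shaft needs d_s³ = d_o³(1−k⁴), so d_s = 258·(1−0.456⁴)^(1/3) = 254.2 mm.
Area ratio A_h/A_s = d_o²(1−k²)/d_s² = (1−k²)/(1−k⁴)^(2/3) = 0.8158.
Mass saving = 1 − 0.8158 = 18.4 %.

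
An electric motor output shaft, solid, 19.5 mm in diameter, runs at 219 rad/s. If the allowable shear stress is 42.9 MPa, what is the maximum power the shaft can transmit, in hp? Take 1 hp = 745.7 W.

18.3 hp

J = πd⁴/32 = π(0.0195)⁴/32 = 1.420×10^-8 m⁴.
T_max = τ_allow·J/r = 4.29×10^7 × 1.420×10^-8 / 0.00975 = 62.46 N·m.
ω = 219 rad/s, so P_max = T_max·ω = 1.368×10^4 W.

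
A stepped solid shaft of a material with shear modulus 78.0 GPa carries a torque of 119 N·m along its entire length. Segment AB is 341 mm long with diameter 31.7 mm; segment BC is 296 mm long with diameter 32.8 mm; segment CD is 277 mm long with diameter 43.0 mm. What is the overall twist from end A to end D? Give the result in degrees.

J_AB = π(0.0317)⁴/32 = 9.91×10^-8 m⁴; J_BC = π(0.0328)⁴/32 = 1.14×10^-7 m⁴; J_CD = π(0.0430)⁴/32 = 3.36×10^-7 m⁴.
θ = (T/G)·Σ L_i/J_i = (119.0/78.0×10⁹)·(0.341/9.91×10^-8 + 0.296/1.14×10^-7 + 0.277/3.36×10^-7) = 0.01048 rad.

0.601°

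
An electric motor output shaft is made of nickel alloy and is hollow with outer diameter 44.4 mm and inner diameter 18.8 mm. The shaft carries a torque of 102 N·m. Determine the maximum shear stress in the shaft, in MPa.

6.13 MPa

J = π(d_o⁴ − d_i⁴)/32 = π(0.0444⁴ − 0.0188⁴)/32 = 3.693×10^-7 m⁴.
τ_max = T·r/J = 102.0 × 0.0222 / 3.693×10^-7 = 6.132×10^6 Pa.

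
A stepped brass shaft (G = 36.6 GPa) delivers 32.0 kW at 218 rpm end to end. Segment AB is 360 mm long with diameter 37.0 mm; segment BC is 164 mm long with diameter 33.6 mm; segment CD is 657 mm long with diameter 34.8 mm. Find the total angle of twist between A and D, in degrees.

ω = 2π·218/60 = 22.83 rad/s, so T = P/ω = 32.0×10³ / 22.83 = 1402 N·m.
J_AB = π(0.0370)⁴/32 = 1.84×10^-7 m⁴; J_BC = π(0.0336)⁴/32 = 1.25×10^-7 m⁴; J_CD = π(0.0348)⁴/32 = 1.44×10^-7 m⁴.
θ = (T/G)·Σ L_i/J_i = (1402/36.6×10⁹)·(0.360/1.84×10^-7 + 0.164/1.25×10^-7 + 0.657/1.44×10^-7) = 0.2999 rad.

17.2°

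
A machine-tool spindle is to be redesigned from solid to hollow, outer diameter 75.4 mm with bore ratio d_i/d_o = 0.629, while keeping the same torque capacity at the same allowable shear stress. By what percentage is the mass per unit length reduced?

Equal τ_max and T ⇒ the solid shaft needs d_s³ = d_o³(1−k⁴), so d_s = 75.4·(1−0.629⁴)^(1/3) = 71.24 mm.
Area ratio A_h/A_s = d_o²(1−k²)/d_s² = (1−k²)/(1−k⁴)^(2/3) = 0.6770.
Mass saving = 1 − 0.6770 = 32.3 %.

32.3 %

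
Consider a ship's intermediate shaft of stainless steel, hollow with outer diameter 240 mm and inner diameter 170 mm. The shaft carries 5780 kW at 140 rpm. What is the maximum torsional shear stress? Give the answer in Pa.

1.94e8 Pa

ω = 2π·140/60 = 14.66 rad/s, so T = P/ω = 5780×10³ / 14.66 = 394200 N·m.
J = π(d_o⁴ − d_i⁴)/32 = π(0.240⁴ − 0.170⁴)/32 = 2.437×10^-4 m⁴.
τ_max = T·r/J = 394200 × 0.120 / 2.437×10^-4 = 1.941×10^8 Pa.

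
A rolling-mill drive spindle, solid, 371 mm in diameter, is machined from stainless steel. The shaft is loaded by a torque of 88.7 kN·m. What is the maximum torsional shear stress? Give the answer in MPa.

8.85 MPa

J = πd⁴/32 = π(0.371)⁴/32 = 1.860×10^-3 m⁴.
τ_max = T·r/J = 88700 × 0.185 / 1.860×10^-3 = 8.847×10^6 Pa.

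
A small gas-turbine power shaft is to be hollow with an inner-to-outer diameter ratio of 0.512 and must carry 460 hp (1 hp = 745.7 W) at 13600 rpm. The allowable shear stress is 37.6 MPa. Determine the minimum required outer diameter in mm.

ω = 2π·13600/60 = 1424 rad/s, so T = P/ω = 460×745.7 / 1424 = 240.9 N·m.
For a hollow shaft with d_i/d_o = 0.512: τ_max = 16T/(π d_o³ (1−k⁴)), so d_o = [16T/(π τ_allow (1−k⁴))]^(1/3) = [16·240.9/(π·3.76×10^7·0.9313)]^(1/3) = 0.03272 m.

32.7 mm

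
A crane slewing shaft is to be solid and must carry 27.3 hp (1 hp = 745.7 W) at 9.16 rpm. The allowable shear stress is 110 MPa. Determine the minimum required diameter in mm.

99.4 mm

ω = 2π·9.16/60 = 0.9592 rad/s, so T = P/ω = 27.3×745.7 / 0.9592 = 21220 N·m.
For a solid shaft τ_max = 16T/(πd³), so d = (16T/(π τ_allow))^(1/3) = (16·21220/(π·1.10×10^8))^(1/3) = 0.09942 m.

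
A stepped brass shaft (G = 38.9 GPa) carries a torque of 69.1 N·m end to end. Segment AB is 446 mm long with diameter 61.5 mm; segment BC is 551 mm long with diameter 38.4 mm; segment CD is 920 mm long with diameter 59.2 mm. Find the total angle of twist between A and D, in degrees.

J_AB = π(0.0615)⁴/32 = 1.40×10^-6 m⁴; J_BC = π(0.0384)⁴/32 = 2.13×10^-7 m⁴; J_CD = π(0.0592)⁴/32 = 1.21×10^-6 m⁴.
θ = (T/G)·Σ L_i/J_i = (69.10/38.9×10⁹)·(0.446/1.40×10^-6 + 0.551/2.13×10^-7 + 0.920/1.21×10^-6) = 6.505×10^-3 rad.

0.373°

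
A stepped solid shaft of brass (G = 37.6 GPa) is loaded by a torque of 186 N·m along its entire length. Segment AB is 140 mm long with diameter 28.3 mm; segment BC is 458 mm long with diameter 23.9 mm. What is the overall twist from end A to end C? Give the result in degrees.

J_AB = π(0.0283)⁴/32 = 6.30×10^-8 m⁴; J_BC = π(0.0239)⁴/32 = 3.20×10^-8 m⁴.
θ = (T/G)·Σ L_i/J_i = (186.0/37.6×10⁹)·(0.140/6.30×10^-8 + 0.458/3.20×10^-8) = 0.08173 rad.

4.68°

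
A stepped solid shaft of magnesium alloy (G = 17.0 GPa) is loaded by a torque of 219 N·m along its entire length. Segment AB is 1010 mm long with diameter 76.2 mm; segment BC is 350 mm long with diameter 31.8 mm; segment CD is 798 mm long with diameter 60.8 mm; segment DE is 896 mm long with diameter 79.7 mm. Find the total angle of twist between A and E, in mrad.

59.4 mrad

J_AB = π(0.0762)⁴/32 = 3.31×10^-6 m⁴; J_BC = π(0.0318)⁴/32 = 1.00×10^-7 m⁴; J_CD = π(0.0608)⁴/32 = 1.34×10^-6 m⁴; J_DE = π(0.0797)⁴/32 = 3.96×10^-6 m⁴.
θ = (T/G)·Σ L_i/J_i = (219.0/17.0×10⁹)·(1.01/3.31×10^-6 + 0.350/1.00×10^-7 + 0.798/1.34×10^-6 + 0.896/3.96×10^-6) = 0.05942 rad.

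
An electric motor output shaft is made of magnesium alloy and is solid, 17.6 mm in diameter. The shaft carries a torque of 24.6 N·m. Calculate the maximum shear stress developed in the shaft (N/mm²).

23.0 N/mm²

J = πd⁴/32 = π(0.0176)⁴/32 = 9.420×10^-9 m⁴.
τ_max = T·r/J = 24.60 × 0.00880 / 9.420×10^-9 = 2.298×10^7 Pa.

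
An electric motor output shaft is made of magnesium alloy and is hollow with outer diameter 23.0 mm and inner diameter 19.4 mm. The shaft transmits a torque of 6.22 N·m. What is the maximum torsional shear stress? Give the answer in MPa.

5.27 MPa

J = π(d_o⁴ − d_i⁴)/32 = π(0.0230⁴ − 0.0194⁴)/32 = 1.357×10^-8 m⁴.
τ_max = T·r/J = 6.220 × 0.0115 / 1.357×10^-8 = 5.272×10^6 Pa.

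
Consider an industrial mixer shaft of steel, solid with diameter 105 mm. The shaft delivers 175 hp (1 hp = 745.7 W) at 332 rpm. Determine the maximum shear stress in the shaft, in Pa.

ω = 2π·332/60 = 34.77 rad/s, so T = P/ω = 175×745.7 / 34.77 = 3753 N·m.
J = πd⁴/32 = π(0.105)⁴/32 = 1.193×10^-5 m⁴.
τ_max = T·r/J = 3753 × 0.0525 / 1.193×10^-5 = 1.651×10^7 Pa.

1.65e7 Pa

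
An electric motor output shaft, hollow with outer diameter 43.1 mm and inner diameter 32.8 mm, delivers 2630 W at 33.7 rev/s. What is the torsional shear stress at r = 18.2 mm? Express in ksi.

0.146 ksi

ω = 2π·33.7 = 211.7 rad/s, so T = P/ω = 2630 / 211.7 = 12.42 N·m.
J = π(d_o⁴ − d_i⁴)/32 = π(0.0431⁴ − 0.0328⁴)/32 = 2.251×10^-7 m⁴.
Shear stress varies linearly with radius: τ = T·r/J = 12.42 × 0.0182 / 2.251×10^-7 = 1.004×10^6 Pa.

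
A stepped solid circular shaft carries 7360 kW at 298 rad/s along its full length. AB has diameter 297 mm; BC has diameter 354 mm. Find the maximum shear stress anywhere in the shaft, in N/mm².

4.80 N/mm²

ω = 298 rad/s, so T = P/ω = 7360×10³ / 298.0 = 24700 N·m.
Under the same torque, τ_max = 16T/(πd³) is largest where d is smallest — segment AB (d = 297 mm).
τ_max = 16·24700/(π·(0.297)³) = 4.801×10^6 Pa.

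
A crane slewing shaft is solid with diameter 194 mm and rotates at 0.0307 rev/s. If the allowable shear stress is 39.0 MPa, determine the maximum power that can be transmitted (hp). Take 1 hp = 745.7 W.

J = πd⁴/32 = π(0.194)⁴/32 = 1.391×10^-4 m⁴.
T_max = τ_allow·J/r = 3.90×10^7 × 1.391×10^-4 / 0.0970 = 55910 N·m.
ω = 2π·0.0307 = 0.1929 rad/s, so P_max = T_max·ω = 1.078×10^4 W.

14.5 hp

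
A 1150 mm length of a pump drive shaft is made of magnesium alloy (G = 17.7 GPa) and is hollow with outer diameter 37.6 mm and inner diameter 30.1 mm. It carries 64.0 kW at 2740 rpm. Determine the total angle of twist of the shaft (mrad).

ω = 2π·2740/60 = 286.9 rad/s, so T = P/ω = 64.0×10³ / 286.9 = 223.0 N·m.
J = π(d_o⁴ − d_i⁴)/32 = π(0.0376⁴ − 0.0301⁴)/32 = 1.156×10^-7 m⁴.
θ = T·L/(G·J) = 223.0 × 1.15 / (17.7×10⁹ × 1.156×10^-7) = 0.1253 rad.

125 mrad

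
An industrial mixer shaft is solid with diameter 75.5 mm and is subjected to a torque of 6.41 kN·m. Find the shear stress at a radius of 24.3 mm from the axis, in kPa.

48800 kPa

J = πd⁴/32 = π(0.0755)⁴/32 = 3.190×10^-6 m⁴.
Shear stress varies linearly with radius: τ = T·r/J = 6410 × 0.0243 / 3.190×10^-6 = 4.883×10^7 Pa.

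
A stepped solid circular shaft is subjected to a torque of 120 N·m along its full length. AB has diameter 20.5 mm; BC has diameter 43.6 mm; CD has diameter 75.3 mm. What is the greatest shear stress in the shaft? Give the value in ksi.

10.3 ksi

Under the same torque, τ_max = 16T/(πd³) is largest where d is smallest — segment AB (d = 20.5 mm).
τ_max = 16·120.0/(π·(0.0205)³) = 7.094×10^7 Pa.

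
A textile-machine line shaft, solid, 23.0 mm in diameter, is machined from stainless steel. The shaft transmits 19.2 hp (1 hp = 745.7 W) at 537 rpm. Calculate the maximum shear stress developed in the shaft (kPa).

ω = 2π·537/60 = 56.23 rad/s, so T = P/ω = 19.2×745.7 / 56.23 = 254.6 N·m.
J = πd⁴/32 = π(0.0230)⁴/32 = 2.747×10^-8 m⁴.
τ_max = T·r/J = 254.6 × 0.0115 / 2.747×10^-8 = 1.066×10^8 Pa.

107000 kPa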